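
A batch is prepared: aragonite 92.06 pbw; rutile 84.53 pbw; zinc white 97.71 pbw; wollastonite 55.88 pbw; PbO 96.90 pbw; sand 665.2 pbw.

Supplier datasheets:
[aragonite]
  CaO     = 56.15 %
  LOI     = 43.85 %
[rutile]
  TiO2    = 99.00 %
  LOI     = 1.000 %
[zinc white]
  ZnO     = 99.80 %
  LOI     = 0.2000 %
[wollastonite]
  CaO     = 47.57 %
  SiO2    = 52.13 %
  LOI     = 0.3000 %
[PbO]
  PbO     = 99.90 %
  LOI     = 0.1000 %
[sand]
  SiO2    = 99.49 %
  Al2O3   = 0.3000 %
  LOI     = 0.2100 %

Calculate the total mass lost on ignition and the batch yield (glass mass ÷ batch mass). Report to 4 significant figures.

LOI loss = 43.07 pbw; glass = 1049 pbw; yield = 96.06%

All arithmetic keeps full precision from first step to last. Mid-chain values are displayed rounded off to 4 significant digits in the working. Exactly one rounding is applied to every reported result — derived quantities are computed at full float precision (the totals, six oxide percentages, yield, LOI, glass mass) from the weighed amounts at 1049 pbw of glass, as given in the problem or answer text.
Ignition loss by material:
  aragonite: 92.06 × 0.4385 = 40.37 pbw
  rutile: 84.53 × 0.01000 = 0.8453 pbw
  zinc white: 97.71 × 0.002000 = 0.1954 pbw
  wollastonite: 55.88 × 0.003000 = 0.1676 pbw
  PbO: 96.90 × 0.001000 = 0.09690 pbw
  sand: 665.2 × 0.002100 = 1.397 pbw
Total LOI = 43.07 pbw
Glass = batch − LOI = 1092 − 43.07 = 1049 pbw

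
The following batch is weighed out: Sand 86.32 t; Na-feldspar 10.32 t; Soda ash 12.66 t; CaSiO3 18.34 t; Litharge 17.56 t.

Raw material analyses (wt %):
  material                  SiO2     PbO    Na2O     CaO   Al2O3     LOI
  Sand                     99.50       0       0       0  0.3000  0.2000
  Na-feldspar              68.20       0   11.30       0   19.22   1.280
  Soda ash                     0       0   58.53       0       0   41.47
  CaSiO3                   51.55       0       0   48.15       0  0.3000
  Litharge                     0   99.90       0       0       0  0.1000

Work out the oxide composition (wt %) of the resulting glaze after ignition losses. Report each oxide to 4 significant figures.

Full float precision is maintained from first step to last. Rounding to 4 significant figures extends to every working value as displayed; every reported result takes a single rounding — the derived quantities, which include yield, the five compositions, glass mass, the totals, ignition loss, are rebuilt at exact precision, exactly as printed in the question or the answer, using the weight values at 139.6 t of glass.
Oxide masses out of the charge:
  SiO2: 86.32·0.9950 + 10.32·0.6820 + 18.34·0.5155 = 102.4 t
  PbO: 17.56·0.9990 = 17.54 t
  Na2O: 10.32·0.1130 + 12.66·0.5853 = 8.576 t
  CaO: 18.34·0.4815 = 8.831 t
  Al2O3: 86.32·0.003000 + 10.32·0.1922 = 2.242 t
LOI: 86.32·0.002000 + 10.32·0.01280 + 12.66·0.4147 + 18.34·0.003000 + 17.56·0.001000 = 5.627 t
The glass mass, total less LOI, = 145.2 − 5.627 = 139.6 t (the oxide masses sum to this)
percent share: oxide ÷ glass, ×100

Glass mass = 139.6 t (batch 145.2 − LOI 5.627).
Composition: SiO2 73.35%, PbO 12.57%, Na2O 6.145%, CaO 6.327%, Al2O3 1.607%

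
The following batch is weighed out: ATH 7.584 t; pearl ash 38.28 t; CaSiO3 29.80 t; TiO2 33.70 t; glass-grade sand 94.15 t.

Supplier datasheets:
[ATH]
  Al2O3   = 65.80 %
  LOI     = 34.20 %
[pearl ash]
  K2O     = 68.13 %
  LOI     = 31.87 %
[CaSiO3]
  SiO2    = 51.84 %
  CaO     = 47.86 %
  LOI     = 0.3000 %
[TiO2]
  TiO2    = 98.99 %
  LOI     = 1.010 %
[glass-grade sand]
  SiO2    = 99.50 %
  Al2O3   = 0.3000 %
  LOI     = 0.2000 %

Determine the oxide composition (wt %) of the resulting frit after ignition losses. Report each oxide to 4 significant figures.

Glass mass = 188.1 t (batch 203.5 − LOI 15.41).
Composition: SiO2 58.01%, TiO2 17.73%, CaO 7.582%, Al2O3 2.803%, K2O 13.86%

Working values are printed with 4-significant-figure rounding on the page; each numeric step maintains full precision from first step to last; every reported value takes a single rounding. Derived quantities are re-derived from the batch weights on 188.1 t of glass at full precision (five oxide percentages, the yield, the totals, LOI, glass mass), as written in the problem or answer text.
Delivered oxide masses:
  SiO2: 29.80·0.5184 + 94.15·0.9950 = 109.1 t
  TiO2: 33.70·0.9899 = 33.36 t
  CaO: 29.80·0.4786 = 14.26 t
  Al2O3: 7.584·0.6580 + 94.15·0.003000 = 5.273 t
  K2O: 38.28·0.6813 = 26.08 t
LOI: 7.584·0.3420 + 38.28·0.3187 + 29.80·0.003000 + 33.70·0.01010 + 94.15·0.002000 = 15.41 t
Glass = total batch minus LOI = 203.5 − 15.41 = 188.1 t (= the summed oxide contributions)
each wt % is 100 × oxide ÷ glass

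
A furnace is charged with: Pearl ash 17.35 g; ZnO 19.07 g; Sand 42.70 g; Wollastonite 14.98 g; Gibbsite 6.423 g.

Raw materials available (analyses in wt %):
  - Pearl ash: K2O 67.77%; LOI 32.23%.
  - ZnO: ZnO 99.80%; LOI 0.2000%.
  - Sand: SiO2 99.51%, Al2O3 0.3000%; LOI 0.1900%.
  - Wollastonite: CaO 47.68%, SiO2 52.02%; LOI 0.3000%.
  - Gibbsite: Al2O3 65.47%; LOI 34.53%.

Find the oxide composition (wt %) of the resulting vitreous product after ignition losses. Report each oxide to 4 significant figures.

Working values appear, rounded to 4 significant digits, within the worked lines; all arithmetic carries exact precision throughout — every reported figure takes just one rounding. The derived quantities are re-derived from the batch weights per 92.55 g of glass at full float precision (yield, the totals, LOI, net glass mass, five oxide percentages) as they appear in the problem or the answer.
Oxide masses out of the charge:
  ZnO: 19.07·0.9980 = 19.03 g
  CaO: 14.98·0.4768 = 7.142 g
  K2O: 17.35·0.6777 = 11.76 g
  SiO2: 42.70·0.9951 + 14.98·0.5202 = 50.28 g
  Al2O3: 42.70·0.003000 + 6.423·0.6547 = 4.333 g
LOI: 17.35·0.3223 + 19.07·0.002000 + 42.70·0.001900 + 14.98·0.003000 + 6.423·0.3453 = 7.974 g
batch − LOI leaves glass = 100.5 − 7.974 = 92.55 g (matching Σ of the oxides)
oxide / glass × 100 gives the wt %

Glass mass = 92.55 g (batch 100.5 − LOI 7.974).
Composition: ZnO 20.56%, CaO 7.717%, K2O 12.70%, SiO2 54.33%, Al2O3 4.682%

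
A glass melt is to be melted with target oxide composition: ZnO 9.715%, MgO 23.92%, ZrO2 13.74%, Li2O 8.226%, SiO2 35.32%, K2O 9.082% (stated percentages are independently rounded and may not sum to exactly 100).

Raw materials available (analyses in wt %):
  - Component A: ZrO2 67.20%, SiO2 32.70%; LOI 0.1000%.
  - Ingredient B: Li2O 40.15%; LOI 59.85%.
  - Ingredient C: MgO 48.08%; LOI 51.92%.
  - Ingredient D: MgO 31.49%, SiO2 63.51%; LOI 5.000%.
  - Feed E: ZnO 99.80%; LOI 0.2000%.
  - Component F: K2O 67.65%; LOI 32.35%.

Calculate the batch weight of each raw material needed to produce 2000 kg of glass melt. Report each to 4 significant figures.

In-progress results are shown, rounded to 4 significant figures, when written out — all arithmetic holds full precision end to end. A single rounding produces each reported value; all derived quantities are computed in full precision (glass mass, LOI, the totals, yield, six oxide percentages) using the weight values for 2000 kg of glass, exactly as printed in problem or answer.
Target masses of each oxide per 2000 kg glass melt:
  ZnO: 9.715% × 2000 = 194.3 kg
  MgO: 23.92% × 2000 = 478.4 kg
  ZrO2: 13.74% × 2000 = 274.8 kg
  Li2O: 8.226% × 2000 = 164.5 kg
  SiO2: 35.32% × 2000 = 706.4 kg
  K2O: 9.082% × 2000 = 181.6 kg
Verifying the oxide balance from the weights as reported, per the basis as stated (each sum matches its target mass once rounding is allowed for):
  ZnO: 194.7·0.9980 = 194.3 kg (target 194.3 kg)
  MgO: 404.4·0.4808 + 901.7·0.3149 = 478.4 kg (target 478.4 kg)
  ZrO2: 408.9·0.6720 = 274.8 kg (target 274.8 kg)
  Li2O: 409.8·0.4015 = 164.5 kg (target 164.5 kg)
  SiO2: 408.9·0.3270 + 901.7·0.6351 = 706.4 kg (target 706.4 kg)
  K2O: 268.5·0.6765 = 181.6 kg (target 181.6 kg)
Glass-mass closure: Σ batch − LOI loss = 2000 kg (summing oxide targets gives 2000 kg; basis as stated: 2000 kg — rounding explains the deltas).
Whole-batch sum: Σ batch = 2588 kg; Σ batch·LOI gives LOI loss = 588.0 kg; yield = glass ÷ total batch = 77.28%.

Batch per 2000 kg glass melt:
  Component A: 408.9 kg
  Ingredient B: 409.8 kg
  Ingredient C: 404.4 kg
  Ingredient D: 901.7 kg
  Feed E: 194.7 kg
  Component F: 268.5 kg
Total batch = 2588 kg; LOI loss = 588.0 kg; yield = 77.28%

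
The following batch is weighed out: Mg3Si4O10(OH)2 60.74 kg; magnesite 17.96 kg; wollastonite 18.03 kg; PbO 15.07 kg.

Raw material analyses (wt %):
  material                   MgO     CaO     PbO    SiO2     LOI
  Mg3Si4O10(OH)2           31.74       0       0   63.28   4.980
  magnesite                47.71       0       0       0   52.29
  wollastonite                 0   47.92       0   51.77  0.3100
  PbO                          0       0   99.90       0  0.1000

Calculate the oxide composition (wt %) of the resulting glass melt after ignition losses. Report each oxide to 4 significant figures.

Glass mass = 99.31 kg (batch 111.8 − LOI 12.49).
Composition: MgO 28.04%, CaO 8.700%, PbO 15.16%, SiO2 48.10%

Intermediates are rounded to 4 significant figures wherever printed — the whole derivation runs at full precision at every stage. Exactly one rounding is applied to each reported figure — all derived quantities (net glass mass, LOI, totals, the four compositions, the yield) are computed in full float precision using the weight values per 99.31 kg of glass as quoted within question or answer.
Oxide masses out of the charge:
  MgO: 60.74·0.3174 + 17.96·0.4771 = 27.85 kg
  CaO: 18.03·0.4792 = 8.640 kg
  PbO: 15.07·0.9990 = 15.05 kg
  SiO2: 60.74·0.6328 + 18.03·0.5177 = 47.77 kg
LOI: 60.74·0.04980 + 17.96·0.5229 + 18.03·0.003100 + 15.07·0.001000 = 12.49 kg
Glass = total batch minus LOI = 111.8 − 12.49 = 99.31 kg (= Σ oxide masses)
wt % = oxide mass / glass mass × 100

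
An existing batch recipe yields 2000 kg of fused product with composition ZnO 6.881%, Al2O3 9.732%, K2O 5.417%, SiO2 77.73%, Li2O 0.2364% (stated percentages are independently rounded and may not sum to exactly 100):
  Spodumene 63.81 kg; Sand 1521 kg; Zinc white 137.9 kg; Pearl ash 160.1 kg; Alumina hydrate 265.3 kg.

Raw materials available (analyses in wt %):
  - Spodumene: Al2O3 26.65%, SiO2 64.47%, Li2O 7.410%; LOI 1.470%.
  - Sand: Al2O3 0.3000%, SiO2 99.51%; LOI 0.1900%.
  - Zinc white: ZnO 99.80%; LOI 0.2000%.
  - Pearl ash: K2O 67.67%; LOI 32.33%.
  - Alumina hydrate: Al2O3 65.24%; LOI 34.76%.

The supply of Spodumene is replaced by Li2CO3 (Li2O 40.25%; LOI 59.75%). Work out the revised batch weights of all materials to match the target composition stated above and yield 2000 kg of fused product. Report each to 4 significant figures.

Revised batch per 2000 kg fused product:
  Li2CO3: 11.75 kg
  Sand: 1562 kg
  Zinc white: 137.9 kg
  Pearl ash: 160.1 kg
  Alumina hydrate: 291.2 kg
Total batch = 2163 kg; LOI loss = 163.2 kg

Values along the way are displayed (rounded to four significant figures) in the working — the working math holds exact precision from start to finish. Every reported number undergoes a single rounding. Derived quantities, which include the five compositions, the totals, ignition loss, the yield, glass mass, are rebuilt at full precision, as they appear in either problem or answer, from the weighed amounts for 2000 kg of glass.
Oxide mass targets, per 2000 kg fused product:
  ZnO: 6.881% × 2000 = 137.6 kg
  Al2O3: 9.732% × 2000 = 194.6 kg
  K2O: 5.417% × 2000 = 108.3 kg
  SiO2: 77.73% × 2000 = 1555 kg
  Li2O: 0.2364% × 2000 = 4.728 kg
Balance tally, oxide-wise, working from each reported weight, relative to the basis at hand (oxide sums agree with the targets net of answer rounding effects):
  ZnO: 137.9·0.9980 = 137.6 kg (target 137.6 kg)
  Al2O3: 1562·0.003000 + 291.2·0.6524 = 194.7 kg (target 194.6 kg)
  K2O: 160.1·0.6767 = 108.3 kg (target 108.3 kg)
  SiO2: 1562·0.9951 = 1554 kg (target 1555 kg)
  Li2O: 11.75·0.4025 = 4.729 kg (target 4.728 kg)
Consistency of the glass mass: batch total minus LOI = 2000 kg (summing oxide targets gives 2000 kg; basis as stated: 2000 kg — gaps are rounding artifacts).
Whole-batch sum: Σ batch = 2163 kg; LOI loss = Σ batch·LOI = 163.2 kg; yield = glass ÷ total batch = 92.45%.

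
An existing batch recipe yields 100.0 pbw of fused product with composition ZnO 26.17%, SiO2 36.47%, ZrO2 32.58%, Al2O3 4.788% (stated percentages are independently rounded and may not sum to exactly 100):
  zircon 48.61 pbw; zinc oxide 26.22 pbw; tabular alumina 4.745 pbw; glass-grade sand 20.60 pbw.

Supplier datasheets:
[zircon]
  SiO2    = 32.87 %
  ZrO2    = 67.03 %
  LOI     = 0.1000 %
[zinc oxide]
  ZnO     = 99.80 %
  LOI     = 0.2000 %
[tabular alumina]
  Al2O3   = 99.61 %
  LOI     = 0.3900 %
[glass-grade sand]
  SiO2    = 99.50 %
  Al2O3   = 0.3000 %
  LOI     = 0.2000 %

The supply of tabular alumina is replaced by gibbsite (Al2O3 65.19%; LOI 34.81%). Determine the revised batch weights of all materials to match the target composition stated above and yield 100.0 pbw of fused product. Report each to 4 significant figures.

All internal work maintains exact precision from first step to last; the intermediate values are shown (rounded to four significant digits) at each printed step. Every reported result is rounded exactly once. The derived quantities (the yield, ignition loss, the four compositions, glass mass, the totals) are computed at exact precision using the weight values for 100.0 pbw of glass as set out in either problem or answer.
Target masses of each oxide per 100.0 pbw fused product:
  ZnO: 26.17% × 100.0 = 26.17 pbw
  SiO2: 36.47% × 100.0 = 36.47 pbw
  ZrO2: 32.58% × 100.0 = 32.58 pbw
  Al2O3: 4.788% × 100.0 = 4.788 pbw
Verifying the oxide balance using the reported weights, against the basis in use (summed amounts equal target values net of answer rounding effects):
  ZnO: 26.22·0.9980 = 26.17 pbw (target 26.17 pbw)
  SiO2: 48.61·0.3287 + 20.60·0.9950 = 36.48 pbw (target 36.47 pbw)
  ZrO2: 48.61·0.6703 = 32.58 pbw (target 32.58 pbw)
  Al2O3: 7.250·0.6519 + 20.60·0.003000 = 4.788 pbw (target 4.788 pbw)
Glass mass check: total charge less LOI = 100.0 pbw (the Σ of target masses is 100.0 pbw; versus the stated basis of 100.0 pbw — a pure rounding effect).
Summing the batch: Σ batch = 102.7 pbw; the LOI term Σ batch·LOI equals 2.666 pbw; the yield ratio, glass ÷ batch: 97.40%.

Revised batch per 100.0 pbw fused product:
  zircon: 48.61 pbw
  zinc oxide: 26.22 pbw
  gibbsite: 7.250 pbw
  glass-grade sand: 20.60 pbw
Total batch = 102.7 pbw; LOI loss = 2.666 pbw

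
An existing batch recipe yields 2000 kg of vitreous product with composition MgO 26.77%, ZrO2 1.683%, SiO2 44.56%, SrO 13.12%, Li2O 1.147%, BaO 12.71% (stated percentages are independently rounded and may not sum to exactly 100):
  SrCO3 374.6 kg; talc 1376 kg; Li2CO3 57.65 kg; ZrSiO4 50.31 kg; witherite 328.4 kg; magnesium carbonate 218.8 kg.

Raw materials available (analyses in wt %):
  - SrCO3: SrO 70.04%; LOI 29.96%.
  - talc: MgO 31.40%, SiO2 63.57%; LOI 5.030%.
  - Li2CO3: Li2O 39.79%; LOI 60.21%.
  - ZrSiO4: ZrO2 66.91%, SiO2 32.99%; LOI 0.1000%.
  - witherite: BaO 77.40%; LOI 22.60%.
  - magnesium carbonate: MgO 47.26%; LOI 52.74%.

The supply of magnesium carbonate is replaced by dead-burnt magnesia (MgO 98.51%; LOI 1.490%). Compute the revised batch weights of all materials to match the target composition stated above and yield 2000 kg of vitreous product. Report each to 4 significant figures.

Working values are shown with 4-significant-figure rounding in the printout; all arithmetic carries full float precision in every operation; every reported result is rounded a single time — all derived quantities (ignition loss, glass mass, the yield, the totals, the six compositions) are carried in exact precision from the weighed amounts per 2000 kg of glass, as given in question or answer.
Target masses of each oxide per 2000 kg vitreous product:
  MgO: 26.77% × 2000 = 535.4 kg
  ZrO2: 1.683% × 2000 = 33.66 kg
  SiO2: 44.56% × 2000 = 891.2 kg
  SrO: 13.12% × 2000 = 262.4 kg
  Li2O: 1.147% × 2000 = 22.94 kg
  BaO: 12.71% × 2000 = 254.2 kg
Checking each oxide sum applying the batch weights above, against the basis in use (every target is met by its sum net of answer rounding effects):
  MgO: 1376·0.3140 + 105.0·0.9851 = 535.5 kg (target 535.4 kg)
  ZrO2: 50.31·0.6691 = 33.66 kg (target 33.66 kg)
  SiO2: 1376·0.6357 + 50.31·0.3299 = 891.3 kg (target 891.2 kg)
  SrO: 374.6·0.7004 = 262.4 kg (target 262.4 kg)
  Li2O: 57.65·0.3979 = 22.94 kg (target 22.94 kg)
  BaO: 328.4·0.7740 = 254.2 kg (target 254.2 kg)
Glass-mass sanity pass: total charge less LOI = 2000 kg (summing oxide targets gives 2000 kg; versus the stated basis of 2000 kg — rounding explains the deltas).
Adding the batch up: Σ batch = 2292 kg; LOI removed, Σ of batch·LOI: 292.0 kg; yield = glass ÷ total batch = 87.26%.

Revised batch per 2000 kg vitreous product:
  SrCO3: 374.6 kg
  talc: 1376 kg
  Li2CO3: 57.65 kg
  ZrSiO4: 50.31 kg
  witherite: 328.4 kg
  dead-burnt magnesia: 105.0 kg
Total batch = 2292 kg; LOI loss = 292.0 kg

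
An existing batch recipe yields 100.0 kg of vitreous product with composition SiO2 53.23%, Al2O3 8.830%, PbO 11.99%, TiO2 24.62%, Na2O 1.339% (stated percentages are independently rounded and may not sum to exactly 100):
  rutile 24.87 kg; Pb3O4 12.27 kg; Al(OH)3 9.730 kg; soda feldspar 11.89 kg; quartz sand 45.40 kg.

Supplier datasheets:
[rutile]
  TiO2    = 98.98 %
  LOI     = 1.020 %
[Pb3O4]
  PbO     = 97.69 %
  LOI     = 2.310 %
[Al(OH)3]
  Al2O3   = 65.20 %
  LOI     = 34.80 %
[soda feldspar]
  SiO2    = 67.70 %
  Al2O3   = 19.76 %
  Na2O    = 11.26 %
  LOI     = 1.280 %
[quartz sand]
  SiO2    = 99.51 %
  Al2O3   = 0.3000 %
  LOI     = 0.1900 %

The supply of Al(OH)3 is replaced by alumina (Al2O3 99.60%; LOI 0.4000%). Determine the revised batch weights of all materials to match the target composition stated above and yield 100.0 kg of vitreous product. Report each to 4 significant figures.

Revised batch per 100.0 kg vitreous product:
  rutile: 24.87 kg
  Pb3O4: 12.27 kg
  alumina: 6.369 kg
  soda feldspar: 11.89 kg
  quartz sand: 45.40 kg
Total batch = 100.8 kg; LOI loss = 0.8010 kg

All internal work holds exact precision at all times — mid-chain values appear, rounded to 4 significant digits, in the printout. A single rounding produces each reported value. Derived quantities (the five compositions, glass mass, LOI, the totals, yield) are rebuilt in full float precision using the weight values at 100.0 kg of glass as quoted within the problem or the answer.
Per-oxide target masses for 100.0 kg vitreous product:
  SiO2: 53.23% × 100.0 = 53.23 kg
  Al2O3: 8.830% × 100.0 = 8.830 kg
  PbO: 11.99% × 100.0 = 11.99 kg
  TiO2: 24.62% × 100.0 = 24.62 kg
  Na2O: 1.339% × 100.0 = 1.339 kg
Checking each oxide sum working from each reported weight, at the basis given (every target is met by its sum once rounding is allowed for):
  SiO2: 11.89·0.6770 + 45.40·0.9951 = 53.23 kg (target 53.23 kg)
  Al2O3: 6.369·0.9960 + 11.89·0.1976 + 45.40·0.003000 = 8.829 kg (target 8.830 kg)
  PbO: 12.27·0.9769 = 11.99 kg (target 11.99 kg)
  TiO2: 24.87·0.9898 = 24.62 kg (target 24.62 kg)
  Na2O: 11.89·0.1126 = 1.339 kg (target 1.339 kg)
The glass-mass cross-check: whole batch net of LOI = 100.0 kg (oxide target masses add up to 100.0 kg; versus the stated basis of 100.0 kg — rounding explains the deltas).
Total batch = Σ batch = 100.8 kg; the LOI term Σ batch·LOI equals 0.8010 kg; yield, glass over the total, = 99.21%.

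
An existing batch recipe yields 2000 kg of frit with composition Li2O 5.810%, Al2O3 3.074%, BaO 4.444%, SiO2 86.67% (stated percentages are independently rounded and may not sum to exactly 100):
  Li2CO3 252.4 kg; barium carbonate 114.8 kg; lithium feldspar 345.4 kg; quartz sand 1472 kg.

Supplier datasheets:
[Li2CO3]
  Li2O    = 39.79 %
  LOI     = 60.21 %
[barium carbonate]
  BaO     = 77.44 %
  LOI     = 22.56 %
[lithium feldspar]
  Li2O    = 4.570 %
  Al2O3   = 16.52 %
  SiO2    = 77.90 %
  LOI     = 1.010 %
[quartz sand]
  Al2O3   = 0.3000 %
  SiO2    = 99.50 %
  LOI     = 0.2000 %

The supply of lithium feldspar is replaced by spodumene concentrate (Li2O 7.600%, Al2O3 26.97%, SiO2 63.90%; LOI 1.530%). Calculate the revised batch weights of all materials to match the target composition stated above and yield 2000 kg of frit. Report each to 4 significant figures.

Revised batch per 2000 kg frit:
  Li2CO3: 251.9 kg
  barium carbonate: 114.8 kg
  spodumene concentrate: 210.1 kg
  quartz sand: 1607 kg
Total batch = 2184 kg; LOI loss = 184.0 kg

Working values are shown, with 4-significant-figure rounding, in the working. Full float precision is held in all steps — each reported number is rounded a single time; all derived quantities, including four oxide percentages, net glass mass, LOI, the totals, the yield, are carried from the batch weights on 2000 kg of glass at full float precision, exactly as shown in question or answer.
Oxide mass targets, per 2000 kg frit:
  Li2O: 5.810% × 2000 = 116.2 kg
  Al2O3: 3.074% × 2000 = 61.48 kg
  BaO: 4.444% × 2000 = 88.88 kg
  SiO2: 86.67% × 2000 = 1733 kg
Verifying the oxide balance using the reported weights, at the basis given (sum by sum, the targets are met exact up to rounding of places):
  Li2O: 251.9·0.3979 + 210.1·0.07600 = 116.2 kg (target 116.2 kg)
  Al2O3: 210.1·0.2697 + 1607·0.003000 = 61.48 kg (target 61.48 kg)
  BaO: 114.8·0.7744 = 88.90 kg (target 88.88 kg)
  SiO2: 210.1·0.6390 + 1607·0.9950 = 1733 kg (target 1733 kg)
Glass-mass closure: batch Σ − ignition loss = 2000 kg (the Σ of target masses is 2000 kg; with the basis standing at 2000 kg — deltas are rounding alone).
Adding the batch up: Σ batch = 2184 kg; LOI loss = Σ batch·LOI = 184.0 kg; glass ÷ batch gives a yield of 91.57%.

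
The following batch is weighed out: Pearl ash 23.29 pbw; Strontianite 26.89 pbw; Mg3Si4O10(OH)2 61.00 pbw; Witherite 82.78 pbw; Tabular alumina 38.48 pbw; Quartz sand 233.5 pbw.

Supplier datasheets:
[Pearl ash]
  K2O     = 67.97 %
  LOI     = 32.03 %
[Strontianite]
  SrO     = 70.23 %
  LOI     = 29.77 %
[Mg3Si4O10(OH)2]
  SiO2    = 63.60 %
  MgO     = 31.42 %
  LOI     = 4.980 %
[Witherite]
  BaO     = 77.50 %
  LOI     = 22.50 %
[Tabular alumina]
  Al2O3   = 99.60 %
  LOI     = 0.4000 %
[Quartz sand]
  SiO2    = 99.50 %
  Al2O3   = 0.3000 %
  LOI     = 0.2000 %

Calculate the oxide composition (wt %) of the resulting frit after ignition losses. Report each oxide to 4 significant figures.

Glass mass = 428.2 pbw (batch 465.9 − LOI 37.75).
Composition: SiO2 63.32%, SrO 4.410%, MgO 4.476%, Al2O3 9.114%, BaO 14.98%, K2O 3.697%

All internal work maintains exact precision through every step — values along the way are shown with 4-significant-digit rounding as written — a single rounding produces every reported value; all derived quantities are re-derived at full float precision (net glass mass, the yield, the totals, the six compositions, ignition loss) from the batch weights for 428.2 pbw of glass, as quoted within the problem or answer text.
Oxide masses out of the charge:
  SiO2: 61.00·0.6360 + 233.5·0.9950 = 271.1 pbw
  SrO: 26.89·0.7023 = 18.88 pbw
  MgO: 61.00·0.3142 = 19.17 pbw
  Al2O3: 38.48·0.9960 + 233.5·0.003000 = 39.03 pbw
  BaO: 82.78·0.7750 = 64.15 pbw
  K2O: 23.29·0.6797 = 15.83 pbw
LOI: 23.29·0.3203 + 26.89·0.2977 + 61.00·0.04980 + 82.78·0.2250 + 38.48·0.004000 + 233.5·0.002000 = 37.75 pbw
Glass mass = batch − LOI = 465.9 − 37.75 = 428.2 pbw (= Σ oxide masses)
each oxide over glass, ×100, is wt %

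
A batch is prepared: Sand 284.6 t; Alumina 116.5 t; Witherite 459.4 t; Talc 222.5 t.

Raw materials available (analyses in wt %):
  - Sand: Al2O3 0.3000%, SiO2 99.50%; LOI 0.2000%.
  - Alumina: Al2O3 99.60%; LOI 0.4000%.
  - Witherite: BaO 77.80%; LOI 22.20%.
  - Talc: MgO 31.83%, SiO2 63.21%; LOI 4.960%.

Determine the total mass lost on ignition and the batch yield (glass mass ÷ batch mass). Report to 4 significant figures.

LOI loss = 114.1 t; glass = 968.9 t; yield = 89.47%

Each numeric step maintains full precision through the solve. In-progress results are displayed rounded to 4 significant digits as written; each reported figure is rounded a single time — the derived quantities (the yield, the four compositions, the totals, net glass mass, ignition loss) are re-derived in exact precision starting from the weights at 968.9 t of glass, exactly as shown in question or answer.
Per-material ignition loss:
  Sand: 284.6 × 0.002000 = 0.5692 t
  Alumina: 116.5 × 0.004000 = 0.4660 t
  Witherite: 459.4 × 0.2220 = 102.0 t
  Talc: 222.5 × 0.04960 = 11.04 t
Total LOI = 114.1 t
Glass = batch − LOI = 1083 − 114.1 = 968.9 t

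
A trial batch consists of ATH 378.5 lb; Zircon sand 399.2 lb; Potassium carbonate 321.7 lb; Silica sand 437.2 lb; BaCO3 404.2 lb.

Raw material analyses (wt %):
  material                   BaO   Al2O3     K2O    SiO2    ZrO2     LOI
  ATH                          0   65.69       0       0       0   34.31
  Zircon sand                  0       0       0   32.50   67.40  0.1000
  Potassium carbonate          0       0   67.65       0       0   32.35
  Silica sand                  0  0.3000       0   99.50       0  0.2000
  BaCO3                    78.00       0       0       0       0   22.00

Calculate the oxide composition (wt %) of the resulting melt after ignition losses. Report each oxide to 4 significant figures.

Intermediates are shown rounded off to 4 significant figures across the worked steps; every computation runs at exact precision throughout. Exactly one rounding goes into each reported number — all derived quantities are recomputed at full float precision (the totals, LOI, five oxide percentages, glass mass, yield) using the weight values at 1617 lb of glass, exactly as printed in the problem or the answer.
Delivered oxide masses:
  BaO: 404.2·0.7800 = 315.3 lb
  Al2O3: 378.5·0.6569 + 437.2·0.003000 = 249.9 lb
  K2O: 321.7·0.6765 = 217.6 lb
  SiO2: 399.2·0.3250 + 437.2·0.9950 = 564.8 lb
  ZrO2: 399.2·0.6740 = 269.1 lb
LOI: 378.5·0.3431 + 399.2·0.001000 + 321.7·0.3235 + 437.2·0.002000 + 404.2·0.2200 = 324.1 lb
Resulting glass, batch − LOI: 1941 − 324.1 = 1617 lb (= Σ oxide masses)
wt %: oxide over glass, times 100

Glass mass = 1617 lb (batch 1941 − LOI 324.1).
Composition: BaO 19.50%, Al2O3 15.46%, K2O 13.46%, SiO2 34.93%, ZrO2 16.64%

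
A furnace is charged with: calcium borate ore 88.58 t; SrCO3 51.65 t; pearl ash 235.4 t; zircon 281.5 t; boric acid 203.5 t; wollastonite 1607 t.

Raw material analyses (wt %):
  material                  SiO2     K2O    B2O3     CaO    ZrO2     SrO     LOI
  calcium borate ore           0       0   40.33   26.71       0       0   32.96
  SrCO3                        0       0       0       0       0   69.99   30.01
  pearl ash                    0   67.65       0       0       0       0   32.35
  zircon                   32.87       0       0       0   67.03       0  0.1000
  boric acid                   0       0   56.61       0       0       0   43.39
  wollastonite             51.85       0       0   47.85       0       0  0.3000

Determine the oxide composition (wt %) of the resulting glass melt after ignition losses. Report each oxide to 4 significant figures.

All arithmetic runs at full precision throughout; the intermediate values are shown rounded to 4 significant figures in the printout — each reported value is rounded exactly once. Derived quantities (yield, six oxide percentages, LOI, glass mass, the totals) are carried in exact precision using the weight values at 2253 t of glass, exactly as shown in the question or the answer.
What the batch supplies per oxide:
  SiO2: 281.5·0.3287 + 1607·0.5185 = 925.8 t
  K2O: 235.4·0.6765 = 159.2 t
  B2O3: 88.58·0.4033 + 203.5·0.5661 = 150.9 t
  CaO: 88.58·0.2671 + 1607·0.4785 = 792.6 t
  ZrO2: 281.5·0.6703 = 188.7 t
  SrO: 51.65·0.6999 = 36.15 t
LOI: 88.58·0.3296 + 51.65·0.3001 + 235.4·0.3235 + 281.5·0.001000 + 203.5·0.4339 + 1607·0.003000 = 214.2 t
The glass mass, total less LOI, = 2468 − 214.2 = 2253 t (= the summed oxide contributions)
each wt % is 100 × oxide ÷ glass

Glass mass = 2253 t (batch 2468 − LOI 214.2).
Composition: SiO2 41.08%, K2O 7.067%, B2O3 6.698%, CaO 35.17%, ZrO2 8.374%, SrO 1.604%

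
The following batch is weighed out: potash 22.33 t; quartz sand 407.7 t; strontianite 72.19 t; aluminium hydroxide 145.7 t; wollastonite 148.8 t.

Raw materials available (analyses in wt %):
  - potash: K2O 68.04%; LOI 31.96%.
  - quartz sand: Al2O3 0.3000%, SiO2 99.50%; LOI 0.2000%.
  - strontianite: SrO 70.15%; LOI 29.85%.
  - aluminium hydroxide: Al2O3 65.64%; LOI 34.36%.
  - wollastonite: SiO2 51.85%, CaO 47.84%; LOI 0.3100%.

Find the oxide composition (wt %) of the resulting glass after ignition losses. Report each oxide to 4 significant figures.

All internal work carries full float precision at each step; working values are printed with 4-significant-figure rounding when written out; each reported result receives exactly one rounding — all derived quantities, including the totals, yield, the five compositions, glass mass, LOI, are computed from the batch weights on 716.7 t of glass in full precision as quoted within question or answer.
Delivered oxide masses:
  K2O: 22.33·0.6804 = 15.19 t
  Al2O3: 407.7·0.003000 + 145.7·0.6564 = 96.86 t
  SiO2: 407.7·0.9950 + 148.8·0.5185 = 482.8 t
  SrO: 72.19·0.7015 = 50.64 t
  CaO: 148.8·0.4784 = 71.19 t
LOI: 22.33·0.3196 + 407.7·0.002000 + 72.19·0.2985 + 145.7·0.3436 + 148.8·0.003100 = 80.02 t
Glass = total batch minus LOI = 796.7 − 80.02 = 716.7 t (= the summed oxide contributions)
each wt % is 100 × oxide ÷ glass

Glass mass = 716.7 t (batch 796.7 − LOI 80.02).
Composition: K2O 2.120%, Al2O3 13.51%, SiO2 67.37%, SrO 7.066%, CaO 9.933%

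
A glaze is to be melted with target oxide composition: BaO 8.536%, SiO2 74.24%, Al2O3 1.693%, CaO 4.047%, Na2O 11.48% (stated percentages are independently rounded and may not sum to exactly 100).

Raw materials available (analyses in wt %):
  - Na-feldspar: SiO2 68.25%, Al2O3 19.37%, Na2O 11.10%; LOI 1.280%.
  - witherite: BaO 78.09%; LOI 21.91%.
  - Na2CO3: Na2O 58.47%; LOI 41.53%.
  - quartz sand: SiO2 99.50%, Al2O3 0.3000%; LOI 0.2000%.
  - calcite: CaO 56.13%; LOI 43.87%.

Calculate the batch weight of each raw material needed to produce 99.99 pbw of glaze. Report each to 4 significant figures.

All arithmetic carries exact precision all the way through. Values along the way are printed rounded to 4 significant digits as written. Each reported figure takes a single rounding. The derived quantities, which include LOI, glass mass, yield, five oxide percentages, totals, are computed at full float precision, as set out in either problem or answer, from the batch weights for 99.99 pbw of glass.
The oxide mass targets at 99.99 pbw glaze:
  BaO: 8.536% × 99.99 = 8.535 pbw
  SiO2: 74.24% × 99.99 = 74.23 pbw
  Al2O3: 1.693% × 99.99 = 1.693 pbw
  CaO: 4.047% × 99.99 = 4.047 pbw
  Na2O: 11.48% × 99.99 = 11.48 pbw
Balance tally, oxide-wise, with the batch weights as given, versus the basis set out (every target is met by its sum net of answer rounding effects):
  BaO: 10.93·0.7809 = 8.535 pbw (target 8.535 pbw)
  SiO2: 7.665·0.6825 + 69.35·0.9950 = 74.23 pbw (target 74.23 pbw)
  Al2O3: 7.665·0.1937 + 69.35·0.003000 = 1.693 pbw (target 1.693 pbw)
  CaO: 7.209·0.5613 = 4.046 pbw (target 4.047 pbw)
  Na2O: 7.665·0.1110 + 18.18·0.5847 = 11.48 pbw (target 11.48 pbw)
Consistency of the glass mass: whole batch net of LOI = 99.99 pbw (the Σ of target masses is 99.99 pbw; against the stated basis, 99.99 pbw — a pure rounding effect).
Batch grand total — Σ batch = 113.3 pbw; ignition loss, Σ(batch × LOI) = 13.34 pbw; the yield ratio, glass ÷ batch: 88.23%.

Batch per 99.99 pbw glaze:
  Na-feldspar: 7.665 pbw
  witherite: 10.93 pbw
  Na2CO3: 18.18 pbw
  quartz sand: 69.35 pbw
  calcite: 7.209 pbw
Total batch = 113.3 pbw; LOI loss = 13.34 pbw; yield = 88.23%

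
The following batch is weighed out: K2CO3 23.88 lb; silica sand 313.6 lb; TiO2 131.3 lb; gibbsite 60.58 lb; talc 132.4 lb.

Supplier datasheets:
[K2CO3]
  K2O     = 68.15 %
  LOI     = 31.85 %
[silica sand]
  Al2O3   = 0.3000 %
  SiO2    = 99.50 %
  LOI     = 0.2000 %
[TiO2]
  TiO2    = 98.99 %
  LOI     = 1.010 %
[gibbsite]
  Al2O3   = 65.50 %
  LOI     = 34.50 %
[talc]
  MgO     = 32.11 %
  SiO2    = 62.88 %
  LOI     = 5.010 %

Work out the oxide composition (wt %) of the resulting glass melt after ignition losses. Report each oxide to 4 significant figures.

All arithmetic holds exact precision through the solve — in-progress results are displayed (rounded to four significant digits) alongside each step — every reported result is rounded a single time. The derived quantities (the totals, LOI, the five compositions, yield, net glass mass) are re-derived from the weighed amounts for 624.7 lb of glass in full float precision, as set out in problem or answer.
Mass of each oxide from the mix:
  TiO2: 131.3·0.9899 = 130.0 lb
  K2O: 23.88·0.6815 = 16.27 lb
  Al2O3: 313.6·0.003000 + 60.58·0.6550 = 40.62 lb
  MgO: 132.4·0.3211 = 42.51 lb
  SiO2: 313.6·0.9950 + 132.4·0.6288 = 395.3 lb
LOI: 23.88·0.3185 + 313.6·0.002000 + 131.3·0.01010 + 60.58·0.3450 + 132.4·0.05010 = 37.09 lb
Net of LOI, the glass mass = 661.8 − 37.09 = 624.7 lb (= the summed oxide contributions)
each wt % is 100 × oxide ÷ glass

Glass mass = 624.7 lb (batch 661.8 − LOI 37.09).
Composition: TiO2 20.81%, K2O 2.605%, Al2O3 6.503%, MgO 6.806%, SiO2 63.28%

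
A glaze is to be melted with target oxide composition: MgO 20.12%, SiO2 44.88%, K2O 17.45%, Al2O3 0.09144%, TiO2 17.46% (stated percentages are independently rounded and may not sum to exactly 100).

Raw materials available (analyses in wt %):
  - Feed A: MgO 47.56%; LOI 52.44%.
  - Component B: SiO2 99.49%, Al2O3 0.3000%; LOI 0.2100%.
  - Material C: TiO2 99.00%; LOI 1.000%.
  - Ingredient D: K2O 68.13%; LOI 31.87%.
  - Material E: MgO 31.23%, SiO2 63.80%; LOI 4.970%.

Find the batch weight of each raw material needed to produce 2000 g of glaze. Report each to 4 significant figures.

Batch per 2000 g glaze:
  Feed A: 546.5 g
  Component B: 609.6 g
  Material C: 352.7 g
  Ingredient D: 512.3 g
  Material E: 456.3 g
Total batch = 2477 g; LOI loss = 477.3 g; yield = 80.73%

Values along the way appear (rounded to 4 significant figures) alongside each step; full float precision is carried at every stage — a single rounding yields every reported value — all derived quantities, including the yield, glass mass, LOI, totals, five oxide percentages, are rebuilt using the weight values at 2000 g of glass in exact precision, exactly as shown in problem or answer.
The oxide mass targets at 2000 g glaze:
  MgO: 20.12% × 2000 = 402.4 g
  SiO2: 44.88% × 2000 = 897.6 g
  K2O: 17.45% × 2000 = 349.0 g
  Al2O3: 0.09144% × 2000 = 1.829 g
  TiO2: 17.46% × 2000 = 349.2 g
Checking each oxide sum per the reported batch figures, per the basis as stated (every target is met by its sum inside rounding margins):
  MgO: 546.5·0.4756 + 456.3·0.3123 = 402.4 g (target 402.4 g)
  SiO2: 609.6·0.9949 + 456.3·0.6380 = 897.6 g (target 897.6 g)
  K2O: 512.3·0.6813 = 349.0 g (target 349.0 g)
  Al2O3: 609.6·0.003000 = 1.829 g (target 1.829 g)
  TiO2: 352.7·0.9900 = 349.2 g (target 349.2 g)
Auditing the glass mass value: batch total minus LOI = 2000 g (per-oxide target masses sum to 2000 g; basis as stated: 2000 g — any gap is answer rounding).
Summing the batch: Σ batch = 2477 g; LOI loss = Σ batch·LOI = 477.3 g; as yield: glass ÷ batch → 80.73%.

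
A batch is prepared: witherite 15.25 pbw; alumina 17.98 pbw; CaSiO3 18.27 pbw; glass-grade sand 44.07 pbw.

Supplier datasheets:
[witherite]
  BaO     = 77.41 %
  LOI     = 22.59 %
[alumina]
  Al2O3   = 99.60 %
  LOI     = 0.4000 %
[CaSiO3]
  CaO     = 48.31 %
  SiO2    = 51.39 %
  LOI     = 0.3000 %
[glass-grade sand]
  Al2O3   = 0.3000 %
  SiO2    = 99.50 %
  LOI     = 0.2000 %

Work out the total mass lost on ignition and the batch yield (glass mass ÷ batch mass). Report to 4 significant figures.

LOI loss = 3.660 pbw; glass = 91.91 pbw; yield = 96.17%

Mid-chain values are shown, with 4-significant-figure rounding, between the steps — all arithmetic runs at full float precision at each step. Every reported number is rounded exactly once — derived quantities are computed from the batch weights on 91.91 pbw of glass at exact precision (the yield, totals, four oxide percentages, net glass mass, ignition loss) precisely as stated by the problem or the answer.
Per-material ignition loss:
  witherite: 15.25 × 0.2259 = 3.445 pbw
  alumina: 17.98 × 0.004000 = 0.07192 pbw
  CaSiO3: 18.27 × 0.003000 = 0.05481 pbw
  glass-grade sand: 44.07 × 0.002000 = 0.08814 pbw
Total LOI = 3.660 pbw
Glass = batch − LOI = 95.57 − 3.660 = 91.91 pbw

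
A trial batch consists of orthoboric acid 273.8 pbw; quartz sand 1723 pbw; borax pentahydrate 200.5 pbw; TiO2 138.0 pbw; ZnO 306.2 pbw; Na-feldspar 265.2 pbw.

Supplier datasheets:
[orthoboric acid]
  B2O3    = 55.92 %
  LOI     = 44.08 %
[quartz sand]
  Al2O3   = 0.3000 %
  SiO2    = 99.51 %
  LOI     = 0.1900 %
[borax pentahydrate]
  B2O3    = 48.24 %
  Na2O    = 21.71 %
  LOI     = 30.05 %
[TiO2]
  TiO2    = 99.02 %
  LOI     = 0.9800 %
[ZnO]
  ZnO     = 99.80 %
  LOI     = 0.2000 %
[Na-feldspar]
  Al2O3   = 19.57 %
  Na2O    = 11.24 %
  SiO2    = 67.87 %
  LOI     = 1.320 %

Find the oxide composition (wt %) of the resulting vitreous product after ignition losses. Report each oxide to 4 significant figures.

Glass mass = 2717 pbw (batch 2907 − LOI 189.7).
Composition: B2O3 9.195%, Al2O3 2.100%, TiO2 5.029%, Na2O 2.699%, SiO2 69.73%, ZnO 11.25%

In-progress results are shown, with 4-significant-figure rounding, as written — every computation keeps exact precision all the way through — every reported number undergoes a single rounding. All derived quantities, including yield, ignition loss, glass mass, six oxide percentages, the totals, are re-derived starting from the weights for 2717 pbw of glass at full float precision exactly as shown in the question or the answer.
Delivered oxide masses:
  B2O3: 273.8·0.5592 + 200.5·0.4824 = 249.8 pbw
  Al2O3: 1723·0.003000 + 265.2·0.1957 = 57.07 pbw
  TiO2: 138.0·0.9902 = 136.6 pbw
  Na2O: 200.5·0.2171 + 265.2·0.1124 = 73.34 pbw
  SiO2: 1723·0.9951 + 265.2·0.6787 = 1895 pbw
  ZnO: 306.2·0.9980 = 305.6 pbw
LOI: 273.8·0.4408 + 1723·0.001900 + 200.5·0.3005 + 138.0·0.009800 + 306.2·0.002000 + 265.2·0.01320 = 189.7 pbw
The glass mass, total less LOI, = 2907 − 189.7 = 2717 pbw (matching Σ of the oxides)
oxide / glass × 100 gives the wt %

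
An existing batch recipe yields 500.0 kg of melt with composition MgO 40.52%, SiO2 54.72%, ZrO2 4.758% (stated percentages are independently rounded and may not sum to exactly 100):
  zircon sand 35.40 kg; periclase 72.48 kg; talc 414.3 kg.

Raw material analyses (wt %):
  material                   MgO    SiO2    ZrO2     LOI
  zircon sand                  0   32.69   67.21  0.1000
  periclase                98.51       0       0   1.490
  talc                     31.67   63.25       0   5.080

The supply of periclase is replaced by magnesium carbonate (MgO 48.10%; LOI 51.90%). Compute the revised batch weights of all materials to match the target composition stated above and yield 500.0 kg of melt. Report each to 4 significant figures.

Revised batch per 500.0 kg melt:
  zircon sand: 35.40 kg
  magnesium carbonate: 148.4 kg
  talc: 414.3 kg
Total batch = 598.1 kg; LOI loss = 98.10 kg

Working values are shown (rounded to 4 significant digits) in the working; the working math holds exact precision in all steps; exactly one rounding lands on each reported number; the derived quantities, including net glass mass, ignition loss, three oxide percentages, the yield, the totals, are re-derived starting from the weights per 500.0 kg of glass at exact precision, precisely as stated by problem or answer.
Target oxide masses per 500.0 kg melt:
  MgO: 40.52% × 500.0 = 202.6 kg
  SiO2: 54.72% × 500.0 = 273.6 kg
  ZrO2: 4.758% × 500.0 = 23.79 kg
Balance tally, oxide-wise, working from each reported weight, for the quoted basis mass (delivered sums recover each target within answer rounding):
  MgO: 148.4·0.4810 + 414.3·0.3167 = 202.6 kg (target 202.6 kg)
  SiO2: 35.40·0.3269 + 414.3·0.6325 = 273.6 kg (target 273.6 kg)
  ZrO2: 35.40·0.6721 = 23.79 kg (target 23.79 kg)
Glass-mass closure: total batch − LOI = 500.0 kg (summing oxide targets gives 500.0 kg; versus the stated basis of 500.0 kg — a pure rounding effect).
Batch total: Σ batch = 598.1 kg; LOI loss = Σ batch·LOI = 98.10 kg; glass ÷ batch gives a yield of 83.60%.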